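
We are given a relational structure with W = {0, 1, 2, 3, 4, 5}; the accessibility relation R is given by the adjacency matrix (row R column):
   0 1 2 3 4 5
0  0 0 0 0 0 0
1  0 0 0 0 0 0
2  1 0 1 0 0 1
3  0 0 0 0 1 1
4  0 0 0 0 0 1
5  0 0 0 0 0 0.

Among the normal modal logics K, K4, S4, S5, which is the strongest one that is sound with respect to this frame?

K4

Transitive (axiom 4): yes — every two-step R-path is closed by a direct edge.
Reflexive (axiom T): no — 0 is not related to itself.
Euclidean (axiom 5): no — 2 R 0 and 2 R 5, but not 0 R 5.
So F validates K, K4; S4 would additionally require R to be reflexive. The strongest is K4.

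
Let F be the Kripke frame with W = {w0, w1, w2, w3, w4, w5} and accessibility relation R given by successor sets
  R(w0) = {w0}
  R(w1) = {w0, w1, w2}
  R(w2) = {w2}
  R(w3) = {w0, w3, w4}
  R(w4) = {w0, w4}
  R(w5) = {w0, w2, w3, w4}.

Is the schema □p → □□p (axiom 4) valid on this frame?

Yes

The schema 4 characterises exactly the transitive frames.
Transitive: yes — every two-step R-path is closed by a direct edge.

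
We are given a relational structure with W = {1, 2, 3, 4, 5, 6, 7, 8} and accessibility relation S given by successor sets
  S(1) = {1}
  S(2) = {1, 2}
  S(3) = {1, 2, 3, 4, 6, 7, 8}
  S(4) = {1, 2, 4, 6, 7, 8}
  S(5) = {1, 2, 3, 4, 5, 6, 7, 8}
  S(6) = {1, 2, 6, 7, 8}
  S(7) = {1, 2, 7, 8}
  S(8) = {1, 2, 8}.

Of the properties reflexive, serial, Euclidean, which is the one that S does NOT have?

Euclidean

Reflexive: yes — every world is S-related to itself.
Serial: yes — every world has a successor (e.g. 1 S 1).
Euclidean: no — 3 S 1 and 3 S 2, but not 1 S 2.
Only Euclidean fails.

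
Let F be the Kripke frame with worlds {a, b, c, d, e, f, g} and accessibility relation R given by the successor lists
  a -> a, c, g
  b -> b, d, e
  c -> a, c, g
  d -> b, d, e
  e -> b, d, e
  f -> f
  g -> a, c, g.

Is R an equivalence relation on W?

Reflexive: yes — every world is R-related to itself.
Symmetric: yes — every pair in R has its reverse in R.
Transitive: yes — every two-step R-path is closed by a direct edge.
So R is an equivalence relation.

Yes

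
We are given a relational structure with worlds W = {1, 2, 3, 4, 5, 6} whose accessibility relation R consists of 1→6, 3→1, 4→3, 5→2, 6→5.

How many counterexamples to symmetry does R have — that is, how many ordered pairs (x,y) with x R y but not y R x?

Enumerating: (1,6), (3,1), (4,3), (5,2), (6,5).

5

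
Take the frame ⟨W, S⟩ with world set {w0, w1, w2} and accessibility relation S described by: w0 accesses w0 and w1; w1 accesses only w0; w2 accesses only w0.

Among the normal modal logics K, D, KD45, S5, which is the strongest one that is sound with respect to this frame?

D

Serial (axiom D): yes — every world has a successor (e.g. w0 S w0).
Euclidean (axiom 5): no — w0 S w1 and w0 S w1, but not w1 S w1.
Transitive (axiom 4): no — w2 S w0 and w0 S w1, but not w2 S w1.
Reflexive (axiom T): no — w1 is not related to itself.
So F validates K, D; KD45 would additionally require S to be Euclidean and transitive. The strongest is D.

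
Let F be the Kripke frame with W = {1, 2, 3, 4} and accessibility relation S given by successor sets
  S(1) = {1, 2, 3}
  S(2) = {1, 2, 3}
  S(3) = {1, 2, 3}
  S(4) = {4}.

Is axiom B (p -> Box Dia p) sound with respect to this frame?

Yes

By correspondence theory, B is valid on a frame iff S is symmetric.
Symmetric: yes — every pair in S has its reverse in S.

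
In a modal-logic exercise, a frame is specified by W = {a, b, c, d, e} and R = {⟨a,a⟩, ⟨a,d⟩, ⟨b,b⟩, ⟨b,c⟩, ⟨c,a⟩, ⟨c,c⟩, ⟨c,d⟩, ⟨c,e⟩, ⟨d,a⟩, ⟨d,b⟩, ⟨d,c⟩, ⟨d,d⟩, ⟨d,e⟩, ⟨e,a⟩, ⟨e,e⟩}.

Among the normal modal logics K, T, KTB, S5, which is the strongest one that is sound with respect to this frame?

Reflexive (axiom T): yes — every world is R-related to itself.
Symmetric (axiom B): no — b R c but not c R b.
Euclidean (axiom 5): no — c R a and c R e, but not a R e.
So F validates K, T; KTB would additionally require R to be symmetric. The strongest is T.

T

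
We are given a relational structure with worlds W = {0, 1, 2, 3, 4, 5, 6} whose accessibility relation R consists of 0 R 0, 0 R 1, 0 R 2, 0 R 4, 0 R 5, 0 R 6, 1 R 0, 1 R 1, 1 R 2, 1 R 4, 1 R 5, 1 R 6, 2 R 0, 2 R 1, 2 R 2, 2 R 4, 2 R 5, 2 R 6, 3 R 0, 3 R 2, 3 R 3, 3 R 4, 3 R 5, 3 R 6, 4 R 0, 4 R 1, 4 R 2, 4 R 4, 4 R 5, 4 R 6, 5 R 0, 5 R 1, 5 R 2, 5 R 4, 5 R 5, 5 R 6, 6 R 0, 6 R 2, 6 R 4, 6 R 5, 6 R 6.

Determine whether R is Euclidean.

Euclidean: no — 0 R 6 and 0 R 1, but not 6 R 1.

No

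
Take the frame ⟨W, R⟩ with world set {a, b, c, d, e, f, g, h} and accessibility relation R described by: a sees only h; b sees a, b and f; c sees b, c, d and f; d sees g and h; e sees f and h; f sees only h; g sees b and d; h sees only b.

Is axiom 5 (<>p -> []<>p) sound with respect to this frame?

No

The schema 5 characterises exactly the Euclidean frames.
Euclidean: no — b R a and b R f, but not a R f.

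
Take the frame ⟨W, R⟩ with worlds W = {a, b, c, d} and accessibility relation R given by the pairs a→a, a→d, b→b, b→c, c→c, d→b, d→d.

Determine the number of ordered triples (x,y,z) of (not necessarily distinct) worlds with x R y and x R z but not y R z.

3

Enumerating: (a,d,a), (b,c,b), (d,b,d).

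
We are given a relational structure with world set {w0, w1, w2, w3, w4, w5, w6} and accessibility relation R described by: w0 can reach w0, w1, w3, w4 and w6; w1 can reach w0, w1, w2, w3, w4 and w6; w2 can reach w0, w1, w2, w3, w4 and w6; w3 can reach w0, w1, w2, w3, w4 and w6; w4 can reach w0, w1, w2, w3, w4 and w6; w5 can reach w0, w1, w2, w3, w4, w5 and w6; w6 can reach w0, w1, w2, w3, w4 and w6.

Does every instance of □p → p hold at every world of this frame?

The schema T characterises exactly the reflexive frames.
Reflexive: yes — every world is R-related to itself.

Yes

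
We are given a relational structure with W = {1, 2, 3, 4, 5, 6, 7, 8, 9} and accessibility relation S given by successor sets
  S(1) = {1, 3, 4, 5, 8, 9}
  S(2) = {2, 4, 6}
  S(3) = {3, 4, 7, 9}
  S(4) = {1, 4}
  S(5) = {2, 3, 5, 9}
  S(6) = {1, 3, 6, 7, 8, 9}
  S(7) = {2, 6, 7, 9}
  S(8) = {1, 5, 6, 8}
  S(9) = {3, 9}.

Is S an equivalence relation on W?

Reflexive: yes — every world is S-related to itself.
Symmetric: no — 1 S 3 but not 3 S 1.
Transitive: no — 1 S 3 and 3 S 7, but not 1 S 7.
So S is not an equivalence relation.

No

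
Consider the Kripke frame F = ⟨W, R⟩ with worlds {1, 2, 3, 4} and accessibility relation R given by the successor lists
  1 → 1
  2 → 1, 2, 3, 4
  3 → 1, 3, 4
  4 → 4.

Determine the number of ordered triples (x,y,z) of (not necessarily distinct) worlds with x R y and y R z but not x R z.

0

R is transitive; there are no such tuples.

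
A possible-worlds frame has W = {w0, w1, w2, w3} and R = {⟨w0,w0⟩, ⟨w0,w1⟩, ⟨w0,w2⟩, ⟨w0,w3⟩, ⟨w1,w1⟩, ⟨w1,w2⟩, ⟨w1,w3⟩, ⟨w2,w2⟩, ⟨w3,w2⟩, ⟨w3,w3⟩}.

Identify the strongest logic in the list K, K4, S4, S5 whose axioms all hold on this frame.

S4

Transitive (axiom 4): yes — every two-step R-path is closed by a direct edge.
Reflexive (axiom T): yes — every world is R-related to itself.
Euclidean (axiom 5): no — w0 R w2 and w0 R w1, but not w2 R w1.
So F validates K, K4, S4; S5 would additionally require R to be Euclidean. The strongest is S4.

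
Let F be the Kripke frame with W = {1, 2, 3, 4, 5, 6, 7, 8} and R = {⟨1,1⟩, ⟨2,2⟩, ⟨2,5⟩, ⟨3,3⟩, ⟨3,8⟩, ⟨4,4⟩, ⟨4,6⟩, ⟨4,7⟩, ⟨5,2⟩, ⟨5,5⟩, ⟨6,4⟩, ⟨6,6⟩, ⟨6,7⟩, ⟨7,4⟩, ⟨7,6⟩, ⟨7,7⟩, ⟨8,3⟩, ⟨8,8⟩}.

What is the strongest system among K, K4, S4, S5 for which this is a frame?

S5

Transitive (axiom 4): yes — every two-step R-path is closed by a direct edge.
Reflexive (axiom T): yes — every world is R-related to itself.
Euclidean (axiom 5): yes — any two successors of a common world are R-related.
So F validates K, K4, S4, S5. The strongest is S5.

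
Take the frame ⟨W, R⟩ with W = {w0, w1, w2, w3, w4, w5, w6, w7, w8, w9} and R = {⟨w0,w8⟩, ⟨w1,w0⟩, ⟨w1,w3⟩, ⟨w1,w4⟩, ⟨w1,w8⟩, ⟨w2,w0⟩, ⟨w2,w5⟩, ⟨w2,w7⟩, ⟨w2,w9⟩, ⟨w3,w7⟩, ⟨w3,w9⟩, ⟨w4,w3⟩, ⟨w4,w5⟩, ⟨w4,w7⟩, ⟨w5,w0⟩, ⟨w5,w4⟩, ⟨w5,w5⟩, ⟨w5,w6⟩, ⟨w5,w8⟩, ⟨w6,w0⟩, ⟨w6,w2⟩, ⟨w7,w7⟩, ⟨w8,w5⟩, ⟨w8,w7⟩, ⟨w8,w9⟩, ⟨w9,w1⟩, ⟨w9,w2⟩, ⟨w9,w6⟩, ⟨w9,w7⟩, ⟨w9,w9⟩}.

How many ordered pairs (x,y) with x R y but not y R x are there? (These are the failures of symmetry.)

Enumerating: (w0,w8), (w1,w0), (w1,w3), (w1,w4), (w1,w8), (w2,w0), (w2,w5), (w2,w7), (w3,w7), (w3,w9), (w4,w3), (w4,w7), … and 9 more.
Total: 21.

21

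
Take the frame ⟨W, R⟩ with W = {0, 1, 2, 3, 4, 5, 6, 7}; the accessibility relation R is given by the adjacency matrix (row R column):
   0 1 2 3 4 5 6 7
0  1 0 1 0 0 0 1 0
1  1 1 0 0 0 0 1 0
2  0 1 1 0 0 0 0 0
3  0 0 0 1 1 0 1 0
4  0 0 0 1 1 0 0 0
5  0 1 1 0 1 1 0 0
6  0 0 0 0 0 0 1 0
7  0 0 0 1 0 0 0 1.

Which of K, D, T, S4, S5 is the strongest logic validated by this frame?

Serial (axiom D): yes — every world has a successor (e.g. 0 R 0).
Reflexive (axiom T): yes — every world is R-related to itself.
Transitive (axiom 4): no — 0 R 2 and 2 R 1, but not 0 R 1.
Euclidean (axiom 5): no — 0 R 2 and 0 R 6, but not 2 R 6.
So F validates K, D, T; S4 would additionally require R to be transitive. The strongest is T.

T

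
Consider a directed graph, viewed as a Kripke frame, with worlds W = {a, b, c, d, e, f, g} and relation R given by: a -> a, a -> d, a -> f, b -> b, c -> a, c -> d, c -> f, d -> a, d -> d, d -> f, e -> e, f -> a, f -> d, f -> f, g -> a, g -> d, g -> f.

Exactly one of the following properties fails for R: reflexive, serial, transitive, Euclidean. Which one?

reflexive

Reflexive: no — c is not related to itself.
Serial: yes — every world has a successor (e.g. a R a).
Transitive: yes — every two-step R-path is closed by a direct edge.
Euclidean: yes — any two successors of a common world are R-related.
Only reflexive fails.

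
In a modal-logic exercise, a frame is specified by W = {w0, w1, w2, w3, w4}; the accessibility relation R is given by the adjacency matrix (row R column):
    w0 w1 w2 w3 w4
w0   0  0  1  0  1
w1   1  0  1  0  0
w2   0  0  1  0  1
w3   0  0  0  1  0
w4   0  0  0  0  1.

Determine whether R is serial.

Yes

Serial: yes — every world has a successor (e.g. w0 R w2).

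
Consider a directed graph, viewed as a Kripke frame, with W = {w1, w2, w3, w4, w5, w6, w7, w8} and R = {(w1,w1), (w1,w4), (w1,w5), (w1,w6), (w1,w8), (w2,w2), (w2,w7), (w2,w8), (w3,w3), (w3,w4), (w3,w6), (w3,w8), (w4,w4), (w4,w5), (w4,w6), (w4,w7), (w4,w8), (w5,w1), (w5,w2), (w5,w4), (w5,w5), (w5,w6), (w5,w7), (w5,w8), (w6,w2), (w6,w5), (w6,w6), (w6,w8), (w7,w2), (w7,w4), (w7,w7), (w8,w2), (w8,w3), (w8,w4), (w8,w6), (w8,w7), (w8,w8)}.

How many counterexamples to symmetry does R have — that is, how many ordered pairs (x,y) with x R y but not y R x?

11

Enumerating: (w1,w4), (w1,w6), (w1,w8), (w3,w4), (w3,w6), (w4,w6), (w5,w2), (w5,w7), (w5,w8), (w6,w2), (w8,w7).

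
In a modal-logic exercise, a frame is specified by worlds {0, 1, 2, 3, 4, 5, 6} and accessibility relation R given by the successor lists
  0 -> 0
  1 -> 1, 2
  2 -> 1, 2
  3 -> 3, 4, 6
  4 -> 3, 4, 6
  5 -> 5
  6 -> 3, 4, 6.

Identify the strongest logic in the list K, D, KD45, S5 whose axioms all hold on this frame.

Serial (axiom D): yes — every world has a successor (e.g. 0 R 0).
Euclidean (axiom 5): yes — any two successors of a common world are R-related.
Transitive (axiom 4): yes — every two-step R-path is closed by a direct edge.
Reflexive (axiom T): yes — every world is R-related to itself.
So F validates K, D, KD45, S5. The strongest is S5.

S5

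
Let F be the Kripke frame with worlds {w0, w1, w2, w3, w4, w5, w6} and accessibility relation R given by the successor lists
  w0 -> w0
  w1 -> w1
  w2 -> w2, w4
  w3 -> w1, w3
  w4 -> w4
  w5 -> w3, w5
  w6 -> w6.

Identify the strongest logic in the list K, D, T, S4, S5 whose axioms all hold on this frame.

T

Serial (axiom D): yes — every world has a successor (e.g. w0 R w0).
Reflexive (axiom T): yes — every world is R-related to itself.
Transitive (axiom 4): no — w5 R w3 and w3 R w1, but not w5 R w1.
Euclidean (axiom 5): no — w2 R w4 and w2 R w2, but not w4 R w2.
So F validates K, D, T; S4 would additionally require R to be transitive. The strongest is T.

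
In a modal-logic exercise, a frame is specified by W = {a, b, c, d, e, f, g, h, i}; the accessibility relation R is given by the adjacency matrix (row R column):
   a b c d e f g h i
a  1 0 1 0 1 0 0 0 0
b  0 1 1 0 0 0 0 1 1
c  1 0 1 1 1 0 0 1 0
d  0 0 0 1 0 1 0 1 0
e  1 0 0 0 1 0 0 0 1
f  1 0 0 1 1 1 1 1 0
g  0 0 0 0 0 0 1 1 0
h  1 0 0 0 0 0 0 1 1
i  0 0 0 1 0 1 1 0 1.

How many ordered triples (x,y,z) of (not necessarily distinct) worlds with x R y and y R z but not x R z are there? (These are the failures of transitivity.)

Enumerating: (a,c,d), (a,c,h), (a,e,i), (b,c,a), (b,c,d), (b,c,e), (b,h,a), (b,i,d), (b,i,f), (b,i,g), (c,d,f), (c,e,i), … and 25 more.
Total: 37.

37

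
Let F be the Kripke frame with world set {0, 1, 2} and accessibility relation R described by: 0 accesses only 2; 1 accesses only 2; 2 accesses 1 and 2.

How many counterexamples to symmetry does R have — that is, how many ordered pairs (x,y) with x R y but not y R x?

Enumerating: (0,2).

1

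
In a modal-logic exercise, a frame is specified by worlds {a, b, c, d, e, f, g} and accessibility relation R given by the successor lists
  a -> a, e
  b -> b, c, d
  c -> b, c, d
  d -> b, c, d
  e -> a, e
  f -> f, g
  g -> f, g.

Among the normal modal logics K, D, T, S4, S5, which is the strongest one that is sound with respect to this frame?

Serial (axiom D): yes — every world has a successor (e.g. a R a).
Reflexive (axiom T): yes — every world is R-related to itself.
Transitive (axiom 4): yes — every two-step R-path is closed by a direct edge.
Euclidean (axiom 5): yes — any two successors of a common world are R-related.
So F validates K, D, T, S4, S5. The strongest is S5.

S5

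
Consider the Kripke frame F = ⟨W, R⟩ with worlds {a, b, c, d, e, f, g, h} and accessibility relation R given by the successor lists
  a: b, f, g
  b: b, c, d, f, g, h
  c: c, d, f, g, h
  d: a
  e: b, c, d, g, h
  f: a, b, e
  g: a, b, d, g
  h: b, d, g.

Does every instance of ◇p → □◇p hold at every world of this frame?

No

Axiom 5 corresponds to the accessibility relation being Euclidean.
Euclidean: no — a R f and a R g, but not f R g.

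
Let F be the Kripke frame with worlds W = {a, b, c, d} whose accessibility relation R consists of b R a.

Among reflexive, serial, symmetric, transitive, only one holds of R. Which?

Reflexive: no — a is not related to itself.
Serial: no — a has no R-successor.
Symmetric: no — b R a but not a R b.
Transitive: yes — every two-step R-path is closed by a direct edge.
Only transitive holds.

transitive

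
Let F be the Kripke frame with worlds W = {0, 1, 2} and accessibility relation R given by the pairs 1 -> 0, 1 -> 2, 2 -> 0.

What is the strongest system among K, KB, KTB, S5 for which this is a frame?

K

Symmetric (axiom B): no — 1 R 0 but not 0 R 1.
Reflexive (axiom T): no — 0 is not related to itself.
Euclidean (axiom 5): no — 1 R 0 and 1 R 2, but not 0 R 2.
So F validates K; KB would additionally require R to be symmetric. The strongest is K.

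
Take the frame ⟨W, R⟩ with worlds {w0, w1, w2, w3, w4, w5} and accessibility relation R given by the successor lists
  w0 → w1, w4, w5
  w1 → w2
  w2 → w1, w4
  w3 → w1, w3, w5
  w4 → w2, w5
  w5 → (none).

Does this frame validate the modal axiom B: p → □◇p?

No

The schema B characterises exactly the symmetric frames.
Symmetric: no — w0 R w1 but not w1 R w0.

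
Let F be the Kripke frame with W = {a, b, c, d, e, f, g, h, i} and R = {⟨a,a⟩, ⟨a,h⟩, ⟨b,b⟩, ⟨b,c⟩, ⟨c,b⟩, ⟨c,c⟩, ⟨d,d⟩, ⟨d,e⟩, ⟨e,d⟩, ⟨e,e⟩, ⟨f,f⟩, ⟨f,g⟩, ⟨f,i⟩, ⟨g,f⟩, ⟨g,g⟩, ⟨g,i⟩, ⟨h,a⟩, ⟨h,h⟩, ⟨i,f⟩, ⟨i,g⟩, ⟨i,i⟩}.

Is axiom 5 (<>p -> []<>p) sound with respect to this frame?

Yes

Axiom 5 corresponds to the accessibility relation being Euclidean.
Euclidean: yes — any two successors of a common world are R-related.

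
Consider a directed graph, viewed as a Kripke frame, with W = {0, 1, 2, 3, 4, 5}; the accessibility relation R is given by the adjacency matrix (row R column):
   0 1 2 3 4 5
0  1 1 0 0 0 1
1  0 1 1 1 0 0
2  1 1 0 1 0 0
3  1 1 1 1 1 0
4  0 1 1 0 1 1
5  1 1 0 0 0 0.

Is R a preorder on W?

No

Reflexive: no — 2 is not related to itself.
Transitive: no — 0 R 1 and 1 R 2, but not 0 R 2.
So R is not a preorder.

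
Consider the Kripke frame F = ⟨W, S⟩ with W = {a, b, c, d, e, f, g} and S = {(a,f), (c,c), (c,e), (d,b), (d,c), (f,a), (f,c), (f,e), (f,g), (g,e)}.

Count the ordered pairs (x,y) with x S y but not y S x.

7

Enumerating: (c,e), (d,b), (d,c), (f,c), (f,e), (f,g), (g,e).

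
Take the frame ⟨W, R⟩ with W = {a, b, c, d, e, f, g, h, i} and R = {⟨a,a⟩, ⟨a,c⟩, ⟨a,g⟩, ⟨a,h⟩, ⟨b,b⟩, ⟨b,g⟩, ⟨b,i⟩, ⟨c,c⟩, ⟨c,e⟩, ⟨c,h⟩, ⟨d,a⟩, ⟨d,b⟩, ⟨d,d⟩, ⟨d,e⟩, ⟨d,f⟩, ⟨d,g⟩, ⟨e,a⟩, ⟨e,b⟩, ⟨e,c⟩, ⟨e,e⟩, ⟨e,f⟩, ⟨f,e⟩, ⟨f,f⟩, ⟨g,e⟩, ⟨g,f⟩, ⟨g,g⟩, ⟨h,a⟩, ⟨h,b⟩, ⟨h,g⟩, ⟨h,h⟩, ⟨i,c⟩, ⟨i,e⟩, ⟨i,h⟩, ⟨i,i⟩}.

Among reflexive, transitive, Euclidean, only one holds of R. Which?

Reflexive: yes — every world is R-related to itself.
Transitive: no — a R c and c R e, but not a R e.
Euclidean: no — a R c and a R g, but not c R g.
Only reflexive holds.

reflexive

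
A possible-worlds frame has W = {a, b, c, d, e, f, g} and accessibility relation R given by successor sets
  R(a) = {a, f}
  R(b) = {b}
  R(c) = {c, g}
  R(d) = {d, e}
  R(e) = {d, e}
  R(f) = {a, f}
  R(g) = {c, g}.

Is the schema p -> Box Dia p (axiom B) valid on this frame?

Yes

The schema B characterises exactly the symmetric frames.
Symmetric: yes — every pair in R has its reverse in R.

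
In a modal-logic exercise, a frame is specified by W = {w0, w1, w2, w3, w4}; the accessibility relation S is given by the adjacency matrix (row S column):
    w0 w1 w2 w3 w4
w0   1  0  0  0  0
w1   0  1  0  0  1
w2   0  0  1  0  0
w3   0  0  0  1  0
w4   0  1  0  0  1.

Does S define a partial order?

Reflexive: yes — every world is S-related to itself.
Transitive: yes — every two-step S-path is closed by a direct edge.
Antisymmetric: no — w1 S w4 and w4 S w1 with w1 ≠ w4.
So S is not a partial order.

No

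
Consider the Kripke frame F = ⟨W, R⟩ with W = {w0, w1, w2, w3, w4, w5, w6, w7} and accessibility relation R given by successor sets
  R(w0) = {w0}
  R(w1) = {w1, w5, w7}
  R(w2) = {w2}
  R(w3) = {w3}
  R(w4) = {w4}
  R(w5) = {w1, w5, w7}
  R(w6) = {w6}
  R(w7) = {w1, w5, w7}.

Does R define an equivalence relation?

Reflexive: yes — every world is R-related to itself.
Symmetric: yes — every pair in R has its reverse in R.
Transitive: yes — every two-step R-path is closed by a direct edge.
So R is an equivalence relation.

Yes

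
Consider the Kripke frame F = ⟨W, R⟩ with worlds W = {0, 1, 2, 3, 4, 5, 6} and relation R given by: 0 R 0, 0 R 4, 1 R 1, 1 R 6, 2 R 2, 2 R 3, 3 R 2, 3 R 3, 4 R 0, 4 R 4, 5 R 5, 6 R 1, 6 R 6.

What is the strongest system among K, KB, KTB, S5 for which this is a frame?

Symmetric (axiom B): yes — every pair in R has its reverse in R.
Reflexive (axiom T): yes — every world is R-related to itself.
Euclidean (axiom 5): yes — any two successors of a common world are R-related.
So F validates K, KB, KTB, S5. The strongest is S5.

S5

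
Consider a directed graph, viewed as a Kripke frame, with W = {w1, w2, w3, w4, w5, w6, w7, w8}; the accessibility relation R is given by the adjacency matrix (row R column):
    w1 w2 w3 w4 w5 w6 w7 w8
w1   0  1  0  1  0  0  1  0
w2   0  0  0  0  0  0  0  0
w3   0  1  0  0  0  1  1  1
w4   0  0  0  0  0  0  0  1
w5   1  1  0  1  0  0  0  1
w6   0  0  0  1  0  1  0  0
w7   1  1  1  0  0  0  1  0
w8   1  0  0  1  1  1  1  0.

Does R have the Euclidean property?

Euclidean: no — w1 R w2 and w1 R w4, but not w2 R w4.

No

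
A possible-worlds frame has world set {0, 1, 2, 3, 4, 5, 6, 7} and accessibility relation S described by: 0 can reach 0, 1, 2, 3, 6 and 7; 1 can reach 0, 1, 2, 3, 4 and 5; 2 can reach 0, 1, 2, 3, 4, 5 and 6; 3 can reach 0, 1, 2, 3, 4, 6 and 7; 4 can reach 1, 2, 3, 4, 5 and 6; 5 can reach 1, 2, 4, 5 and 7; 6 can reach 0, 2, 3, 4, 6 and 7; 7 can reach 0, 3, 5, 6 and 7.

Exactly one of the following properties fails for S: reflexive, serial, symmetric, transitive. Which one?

Reflexive: yes — every world is S-related to itself.
Serial: yes — every world has a successor (e.g. 0 S 0).
Symmetric: yes — every pair in S has its reverse in S.
Transitive: no — 0 S 1 and 1 S 4, but not 0 S 4.
Only transitive fails.

transitive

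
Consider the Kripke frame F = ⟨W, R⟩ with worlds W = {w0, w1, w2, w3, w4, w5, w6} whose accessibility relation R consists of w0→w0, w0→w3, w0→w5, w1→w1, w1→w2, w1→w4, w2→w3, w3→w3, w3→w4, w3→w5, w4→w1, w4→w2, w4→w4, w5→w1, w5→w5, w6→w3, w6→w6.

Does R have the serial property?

Serial: yes — every world has a successor (e.g. w0 R w0).

Yes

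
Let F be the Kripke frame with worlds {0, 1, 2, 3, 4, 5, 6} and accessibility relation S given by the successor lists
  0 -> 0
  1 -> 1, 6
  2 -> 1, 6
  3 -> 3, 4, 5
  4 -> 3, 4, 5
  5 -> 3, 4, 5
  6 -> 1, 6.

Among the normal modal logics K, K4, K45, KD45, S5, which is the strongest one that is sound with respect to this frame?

Transitive (axiom 4): yes — every two-step S-path is closed by a direct edge.
Euclidean (axiom 5): yes — any two successors of a common world are S-related.
Serial (axiom D): yes — every world has a successor (e.g. 0 S 0).
Reflexive (axiom T): no — 2 is not related to itself.
So F validates K, K4, K45, KD45; S5 would additionally require S to be reflexive. The strongest is KD45.

KD45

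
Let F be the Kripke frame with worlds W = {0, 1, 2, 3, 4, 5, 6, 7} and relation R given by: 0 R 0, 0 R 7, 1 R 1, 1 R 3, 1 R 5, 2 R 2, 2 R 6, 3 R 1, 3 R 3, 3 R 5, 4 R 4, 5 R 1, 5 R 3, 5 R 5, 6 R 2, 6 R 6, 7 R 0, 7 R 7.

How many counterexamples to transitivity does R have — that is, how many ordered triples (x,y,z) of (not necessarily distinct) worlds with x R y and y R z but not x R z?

0

R is transitive; there are no such tuples.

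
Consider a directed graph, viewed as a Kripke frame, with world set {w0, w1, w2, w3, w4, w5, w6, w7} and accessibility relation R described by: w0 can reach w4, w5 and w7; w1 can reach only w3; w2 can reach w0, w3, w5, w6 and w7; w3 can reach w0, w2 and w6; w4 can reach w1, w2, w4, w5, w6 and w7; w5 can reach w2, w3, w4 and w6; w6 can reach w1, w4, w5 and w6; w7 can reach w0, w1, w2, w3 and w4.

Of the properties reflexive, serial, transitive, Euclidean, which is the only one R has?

Reflexive: no — w0 is not related to itself.
Serial: yes — every world has a successor (e.g. w0 R w4).
Transitive: no — w0 R w4 and w4 R w1, but not w0 R w1.
Euclidean: no — w0 R w5 and w0 R w7, but not w5 R w7.
Only serial holds.

serial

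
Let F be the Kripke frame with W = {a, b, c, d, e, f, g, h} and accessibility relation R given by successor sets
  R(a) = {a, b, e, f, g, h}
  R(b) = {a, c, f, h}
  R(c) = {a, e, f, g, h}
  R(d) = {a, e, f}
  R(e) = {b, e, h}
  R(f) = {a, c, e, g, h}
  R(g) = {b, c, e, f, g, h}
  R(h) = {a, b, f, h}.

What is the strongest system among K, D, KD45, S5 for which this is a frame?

D

Serial (axiom D): yes — every world has a successor (e.g. a R a).
Euclidean (axiom 5): no — a R b and a R e, but not b R e.
Transitive (axiom 4): no — a R b and b R c, but not a R c.
Reflexive (axiom T): no — b is not related to itself.
So F validates K, D; KD45 would additionally require R to be Euclidean and transitive. The strongest is D.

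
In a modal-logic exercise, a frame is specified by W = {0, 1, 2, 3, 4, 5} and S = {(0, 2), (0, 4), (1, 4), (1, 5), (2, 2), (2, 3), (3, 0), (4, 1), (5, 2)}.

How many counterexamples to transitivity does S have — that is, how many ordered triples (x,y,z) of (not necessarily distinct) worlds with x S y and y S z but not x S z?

Enumerating: (0,2,3), (0,4,1), (1,4,1), (1,5,2), (2,3,0), (3,0,2), (3,0,4), (4,1,4), (4,1,5), (5,2,3).

10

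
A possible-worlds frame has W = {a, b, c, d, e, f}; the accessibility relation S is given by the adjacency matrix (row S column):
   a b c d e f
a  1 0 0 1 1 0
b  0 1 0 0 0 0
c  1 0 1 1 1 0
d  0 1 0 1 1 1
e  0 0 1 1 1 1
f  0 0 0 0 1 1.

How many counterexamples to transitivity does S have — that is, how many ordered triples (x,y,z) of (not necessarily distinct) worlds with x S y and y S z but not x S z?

Enumerating: (a,d,b), (a,d,f), (a,e,c), (a,e,f), (c,d,b), (c,d,f), (c,e,f), (d,e,c), (e,c,a), (e,d,b), (f,e,c), (f,e,d).

12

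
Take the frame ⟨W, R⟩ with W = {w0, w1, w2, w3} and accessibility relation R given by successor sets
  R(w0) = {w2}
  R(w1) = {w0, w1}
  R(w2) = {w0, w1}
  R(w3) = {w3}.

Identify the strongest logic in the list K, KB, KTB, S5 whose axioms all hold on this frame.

K

Symmetric (axiom B): no — w1 R w0 but not w0 R w1.
Reflexive (axiom T): no — w0 is not related to itself.
Euclidean (axiom 5): no — w2 R w0 and w2 R w1, but not w0 R w1.
So F validates K; KB would additionally require R to be symmetric. The strongest is K.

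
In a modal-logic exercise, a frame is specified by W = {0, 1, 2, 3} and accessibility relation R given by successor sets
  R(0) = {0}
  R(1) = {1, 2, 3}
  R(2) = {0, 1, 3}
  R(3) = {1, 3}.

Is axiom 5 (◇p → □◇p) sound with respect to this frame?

No

Axiom 5 corresponds to the accessibility relation being Euclidean.
Euclidean: no — 1 R 3 and 1 R 2, but not 3 R 2.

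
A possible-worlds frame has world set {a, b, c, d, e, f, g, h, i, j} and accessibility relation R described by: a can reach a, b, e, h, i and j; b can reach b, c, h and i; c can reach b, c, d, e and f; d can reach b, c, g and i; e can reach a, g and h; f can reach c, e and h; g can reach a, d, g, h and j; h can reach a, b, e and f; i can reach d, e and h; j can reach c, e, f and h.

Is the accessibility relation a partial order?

No

Reflexive: no — d is not related to itself.
Transitive: no — a R b and b R c, but not a R c.
Antisymmetric: no — a R e and e R a with a ≠ e.
So R is not a partial order.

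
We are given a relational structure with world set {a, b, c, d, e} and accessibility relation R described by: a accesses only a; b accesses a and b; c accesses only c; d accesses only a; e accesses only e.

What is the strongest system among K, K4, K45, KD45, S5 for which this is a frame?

Transitive (axiom 4): yes — every two-step R-path is closed by a direct edge.
Euclidean (axiom 5): no — b R a and b R b, but not a R b.
Serial (axiom D): yes — every world has a successor (e.g. a R a).
Reflexive (axiom T): no — d is not related to itself.
So F validates K, K4; K45 would additionally require R to be Euclidean. The strongest is K4.

K4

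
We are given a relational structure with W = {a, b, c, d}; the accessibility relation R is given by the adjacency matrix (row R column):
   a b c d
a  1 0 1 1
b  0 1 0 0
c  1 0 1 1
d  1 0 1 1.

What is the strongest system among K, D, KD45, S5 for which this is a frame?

Serial (axiom D): yes — every world has a successor (e.g. a R a).
Euclidean (axiom 5): yes — any two successors of a common world are R-related.
Transitive (axiom 4): yes — every two-step R-path is closed by a direct edge.
Reflexive (axiom T): yes — every world is R-related to itself.
So F validates K, D, KD45, S5. The strongest is S5.

S5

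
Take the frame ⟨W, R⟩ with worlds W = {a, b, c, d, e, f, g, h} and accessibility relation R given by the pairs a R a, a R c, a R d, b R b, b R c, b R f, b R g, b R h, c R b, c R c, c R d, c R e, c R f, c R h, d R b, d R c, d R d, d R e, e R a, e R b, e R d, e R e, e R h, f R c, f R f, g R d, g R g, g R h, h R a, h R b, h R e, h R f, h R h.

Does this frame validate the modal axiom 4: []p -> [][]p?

Axiom 4 corresponds to the accessibility relation being transitive.
Transitive: no — a R c and c R b, but not a R b.

No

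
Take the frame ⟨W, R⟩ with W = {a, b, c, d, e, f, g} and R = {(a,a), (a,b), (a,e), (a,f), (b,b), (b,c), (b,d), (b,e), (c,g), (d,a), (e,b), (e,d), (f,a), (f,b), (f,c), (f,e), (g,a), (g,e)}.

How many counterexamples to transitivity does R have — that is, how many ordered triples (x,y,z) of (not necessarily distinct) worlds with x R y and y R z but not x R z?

Enumerating: (a,b,c), (a,b,d), (a,e,d), (a,f,c), (b,c,g), (b,d,a), (c,g,a), (c,g,e), (d,a,b), (d,a,e), (d,a,f), (e,b,c), … and 10 more.
Total: 22.

22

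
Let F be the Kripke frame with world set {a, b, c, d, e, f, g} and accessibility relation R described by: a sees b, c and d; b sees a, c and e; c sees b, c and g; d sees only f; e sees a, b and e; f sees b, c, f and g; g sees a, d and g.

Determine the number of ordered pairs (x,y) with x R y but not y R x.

Enumerating: (a,c), (a,d), (c,g), (d,f), (e,a), (f,b), (f,c), (f,g), (g,a), (g,d).

10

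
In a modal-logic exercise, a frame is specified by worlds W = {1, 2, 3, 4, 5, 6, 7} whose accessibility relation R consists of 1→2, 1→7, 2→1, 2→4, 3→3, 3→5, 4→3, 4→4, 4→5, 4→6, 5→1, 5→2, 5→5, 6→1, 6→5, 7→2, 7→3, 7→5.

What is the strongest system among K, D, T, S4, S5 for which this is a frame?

D

Serial (axiom D): yes — every world has a successor (e.g. 1 R 2).
Reflexive (axiom T): no — 1 is not related to itself.
Transitive (axiom 4): no — 1 R 2 and 2 R 4, but not 1 R 4.
Euclidean (axiom 5): no — 1 R 2 and 1 R 7, but not 2 R 7.
So F validates K, D; T would additionally require R to be reflexive. The strongest is D.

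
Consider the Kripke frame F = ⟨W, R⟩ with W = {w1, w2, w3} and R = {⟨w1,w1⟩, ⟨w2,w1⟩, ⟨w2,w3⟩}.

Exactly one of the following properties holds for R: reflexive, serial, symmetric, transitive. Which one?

transitive

Reflexive: no — w2 is not related to itself.
Serial: no — w3 has no R-successor.
Symmetric: no — w2 R w1 but not w1 R w2.
Transitive: yes — every two-step R-path is closed by a direct edge.
Only transitive holds.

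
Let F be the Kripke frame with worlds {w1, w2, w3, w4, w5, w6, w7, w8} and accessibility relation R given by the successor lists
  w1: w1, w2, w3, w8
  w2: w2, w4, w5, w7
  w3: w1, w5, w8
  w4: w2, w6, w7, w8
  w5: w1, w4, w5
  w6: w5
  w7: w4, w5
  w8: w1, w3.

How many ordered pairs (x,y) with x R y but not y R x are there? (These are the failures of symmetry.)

Enumerating: (w1,w2), (w2,w5), (w2,w7), (w3,w5), (w4,w6), (w4,w8), (w5,w1), (w5,w4), (w6,w5), (w7,w5).

10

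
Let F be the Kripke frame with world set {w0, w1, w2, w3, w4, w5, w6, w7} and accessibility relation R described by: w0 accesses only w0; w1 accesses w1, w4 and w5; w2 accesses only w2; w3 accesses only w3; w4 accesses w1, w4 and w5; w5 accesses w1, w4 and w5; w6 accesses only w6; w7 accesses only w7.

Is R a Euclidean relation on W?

Yes

Euclidean: yes — any two successors of a common world are R-related.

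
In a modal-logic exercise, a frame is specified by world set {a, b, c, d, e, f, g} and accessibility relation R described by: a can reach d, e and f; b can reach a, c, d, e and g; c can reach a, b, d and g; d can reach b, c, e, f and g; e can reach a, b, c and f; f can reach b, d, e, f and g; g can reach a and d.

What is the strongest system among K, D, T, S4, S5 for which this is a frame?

Serial (axiom D): yes — every world has a successor (e.g. a R d).
Reflexive (axiom T): no — a is not related to itself.
Transitive (axiom 4): no — a R d and d R b, but not a R b.
Euclidean (axiom 5): no — a R e and a R d, but not e R d.
So F validates K, D; T would additionally require R to be reflexive. The strongest is D.

D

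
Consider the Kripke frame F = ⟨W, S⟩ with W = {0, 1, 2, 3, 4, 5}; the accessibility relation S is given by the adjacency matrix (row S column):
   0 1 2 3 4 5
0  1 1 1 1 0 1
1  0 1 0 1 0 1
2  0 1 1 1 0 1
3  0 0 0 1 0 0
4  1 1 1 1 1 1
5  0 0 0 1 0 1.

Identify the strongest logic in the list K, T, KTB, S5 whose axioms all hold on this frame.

T

Reflexive (axiom T): yes — every world is S-related to itself.
Symmetric (axiom B): no — 0 S 1 but not 1 S 0.
Euclidean (axiom 5): no — 0 S 1 and 0 S 2, but not 1 S 2.
So F validates K, T; KTB would additionally require S to be symmetric. The strongest is T.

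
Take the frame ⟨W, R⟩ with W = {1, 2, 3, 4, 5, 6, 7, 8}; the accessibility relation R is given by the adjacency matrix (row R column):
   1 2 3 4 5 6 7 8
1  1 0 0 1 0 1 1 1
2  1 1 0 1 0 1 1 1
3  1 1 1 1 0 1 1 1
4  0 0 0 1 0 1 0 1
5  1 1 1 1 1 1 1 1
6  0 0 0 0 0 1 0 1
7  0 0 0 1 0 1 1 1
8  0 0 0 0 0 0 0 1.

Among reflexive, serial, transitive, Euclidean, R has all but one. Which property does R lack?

Reflexive: yes — every world is R-related to itself.
Serial: yes — every world has a successor (e.g. 1 R 1).
Transitive: yes — every two-step R-path is closed by a direct edge.
Euclidean: no — 1 R 4 and 1 R 7, but not 4 R 7.
Only Euclidean fails.

Euclidean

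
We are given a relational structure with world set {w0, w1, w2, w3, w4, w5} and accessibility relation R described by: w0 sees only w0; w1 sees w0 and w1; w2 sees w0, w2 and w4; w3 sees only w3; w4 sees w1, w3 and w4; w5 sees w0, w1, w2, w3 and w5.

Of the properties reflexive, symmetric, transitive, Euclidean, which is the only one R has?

Reflexive: yes — every world is R-related to itself.
Symmetric: no — w1 R w0 but not w0 R w1.
Transitive: no — w2 R w4 and w4 R w1, but not w2 R w1.
Euclidean: no — w2 R w0 and w2 R w4, but not w0 R w4.
Only reflexive holds.

reflexive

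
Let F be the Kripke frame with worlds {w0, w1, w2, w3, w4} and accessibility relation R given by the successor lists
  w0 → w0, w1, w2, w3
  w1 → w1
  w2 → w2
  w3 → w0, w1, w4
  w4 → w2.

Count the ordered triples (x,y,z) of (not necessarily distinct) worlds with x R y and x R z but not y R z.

Enumerating: (w0,w1,w0), (w0,w1,w2), (w0,w1,w3), (w0,w2,w0), (w0,w2,w1), (w0,w2,w3), (w0,w3,w2), (w0,w3,w3), (w3,w0,w4), (w3,w1,w0), (w3,w1,w4), (w3,w4,w0), (w3,w4,w1), (w3,w4,w4).

14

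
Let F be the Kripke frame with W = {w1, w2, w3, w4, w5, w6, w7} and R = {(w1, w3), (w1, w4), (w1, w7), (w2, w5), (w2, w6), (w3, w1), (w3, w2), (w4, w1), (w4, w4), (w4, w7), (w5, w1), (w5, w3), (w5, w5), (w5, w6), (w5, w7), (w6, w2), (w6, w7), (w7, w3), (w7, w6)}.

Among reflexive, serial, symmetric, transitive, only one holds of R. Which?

serial

Reflexive: no — w1 is not related to itself.
Serial: yes — every world has a successor (e.g. w1 R w3).
Symmetric: no — w1 R w7 but not w7 R w1.
Transitive: no — w1 R w3 and w3 R w2, but not w1 R w2.
Only serial holds.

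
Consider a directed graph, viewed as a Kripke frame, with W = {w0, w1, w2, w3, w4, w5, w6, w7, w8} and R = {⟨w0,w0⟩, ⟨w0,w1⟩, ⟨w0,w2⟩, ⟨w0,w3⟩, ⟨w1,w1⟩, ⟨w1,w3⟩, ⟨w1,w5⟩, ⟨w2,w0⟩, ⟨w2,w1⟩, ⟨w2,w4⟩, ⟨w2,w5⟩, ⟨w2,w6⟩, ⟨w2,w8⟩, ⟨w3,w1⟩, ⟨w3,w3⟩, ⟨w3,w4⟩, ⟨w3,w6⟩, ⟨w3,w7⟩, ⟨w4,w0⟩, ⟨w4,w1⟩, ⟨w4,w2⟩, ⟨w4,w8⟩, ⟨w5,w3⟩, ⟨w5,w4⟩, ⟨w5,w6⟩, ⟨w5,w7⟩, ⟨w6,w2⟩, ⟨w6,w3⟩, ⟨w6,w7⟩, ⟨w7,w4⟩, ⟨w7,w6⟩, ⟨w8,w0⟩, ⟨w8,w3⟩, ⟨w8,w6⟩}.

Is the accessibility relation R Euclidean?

Euclidean: no — w0 R w1 and w0 R w2, but not w1 R w2.

No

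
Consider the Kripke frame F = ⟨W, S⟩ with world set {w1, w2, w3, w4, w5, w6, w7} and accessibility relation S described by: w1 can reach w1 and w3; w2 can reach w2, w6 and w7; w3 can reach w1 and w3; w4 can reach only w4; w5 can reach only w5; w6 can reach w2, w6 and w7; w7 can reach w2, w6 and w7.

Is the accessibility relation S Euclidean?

Yes

Euclidean: yes — any two successors of a common world are S-related.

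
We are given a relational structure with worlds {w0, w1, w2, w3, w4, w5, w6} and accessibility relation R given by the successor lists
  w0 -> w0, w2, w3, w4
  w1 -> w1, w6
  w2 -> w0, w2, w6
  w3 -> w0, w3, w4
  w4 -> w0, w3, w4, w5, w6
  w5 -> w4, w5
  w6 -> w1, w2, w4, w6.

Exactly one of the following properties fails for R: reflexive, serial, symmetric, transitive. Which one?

Reflexive: yes — every world is R-related to itself.
Serial: yes — every world has a successor (e.g. w0 R w0).
Symmetric: yes — every pair in R has its reverse in R.
Transitive: no — w0 R w2 and w2 R w6, but not w0 R w6.
Only transitive fails.

transitive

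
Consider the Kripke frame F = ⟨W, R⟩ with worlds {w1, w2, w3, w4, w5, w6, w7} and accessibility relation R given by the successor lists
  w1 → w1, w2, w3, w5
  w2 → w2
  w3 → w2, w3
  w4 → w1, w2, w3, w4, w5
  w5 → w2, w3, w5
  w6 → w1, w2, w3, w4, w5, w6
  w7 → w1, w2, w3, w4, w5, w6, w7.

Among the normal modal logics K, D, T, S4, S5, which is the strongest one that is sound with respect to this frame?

Serial (axiom D): yes — every world has a successor (e.g. w1 R w1).
Reflexive (axiom T): yes — every world is R-related to itself.
Transitive (axiom 4): yes — every two-step R-path is closed by a direct edge.
Euclidean (axiom 5): no — w1 R w2 and w1 R w3, but not w2 R w3.
So F validates K, D, T, S4; S5 would additionally require R to be Euclidean. The strongest is S4.

S4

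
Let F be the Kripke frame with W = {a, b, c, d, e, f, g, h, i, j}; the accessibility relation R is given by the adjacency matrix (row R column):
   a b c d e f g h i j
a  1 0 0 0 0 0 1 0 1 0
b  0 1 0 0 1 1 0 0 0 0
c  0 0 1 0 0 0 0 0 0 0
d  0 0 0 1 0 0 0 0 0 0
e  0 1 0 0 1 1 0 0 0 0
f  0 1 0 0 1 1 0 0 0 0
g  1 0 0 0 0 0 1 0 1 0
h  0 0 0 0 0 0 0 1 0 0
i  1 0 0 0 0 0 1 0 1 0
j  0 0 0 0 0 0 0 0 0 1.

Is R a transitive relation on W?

Yes

Transitive: yes — every two-step R-path is closed by a direct edge.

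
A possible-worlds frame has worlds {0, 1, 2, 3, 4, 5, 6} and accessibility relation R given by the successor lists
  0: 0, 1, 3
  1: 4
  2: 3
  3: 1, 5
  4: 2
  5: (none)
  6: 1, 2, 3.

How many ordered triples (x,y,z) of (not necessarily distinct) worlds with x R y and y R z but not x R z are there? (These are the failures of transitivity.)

9

Enumerating: (0,1,4), (0,3,5), (1,4,2), (2,3,1), (2,3,5), (3,1,4), (4,2,3), (6,1,4), (6,3,5).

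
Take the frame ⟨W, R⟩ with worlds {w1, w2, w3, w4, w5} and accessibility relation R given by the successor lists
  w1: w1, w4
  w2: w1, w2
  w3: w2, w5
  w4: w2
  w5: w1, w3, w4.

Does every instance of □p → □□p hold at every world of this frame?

No

The schema 4 characterises exactly the transitive frames.
Transitive: no — w1 R w4 and w4 R w2, but not w1 R w2.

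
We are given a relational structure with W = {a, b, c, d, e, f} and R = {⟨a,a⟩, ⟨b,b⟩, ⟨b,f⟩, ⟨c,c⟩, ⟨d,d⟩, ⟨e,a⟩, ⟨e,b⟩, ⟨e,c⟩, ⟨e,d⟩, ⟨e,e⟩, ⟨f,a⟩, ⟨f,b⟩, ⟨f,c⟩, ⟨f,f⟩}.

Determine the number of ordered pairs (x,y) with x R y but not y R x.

6

Enumerating: (e,a), (e,b), (e,c), (e,d), (f,a), (f,c).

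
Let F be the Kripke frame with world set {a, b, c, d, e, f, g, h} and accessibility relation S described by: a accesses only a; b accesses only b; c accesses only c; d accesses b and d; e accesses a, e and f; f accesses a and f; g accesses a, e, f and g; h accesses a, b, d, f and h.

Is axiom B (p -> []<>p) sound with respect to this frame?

By correspondence theory, B is valid on a frame iff S is symmetric.
Symmetric: no — d S b but not b S d.

No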